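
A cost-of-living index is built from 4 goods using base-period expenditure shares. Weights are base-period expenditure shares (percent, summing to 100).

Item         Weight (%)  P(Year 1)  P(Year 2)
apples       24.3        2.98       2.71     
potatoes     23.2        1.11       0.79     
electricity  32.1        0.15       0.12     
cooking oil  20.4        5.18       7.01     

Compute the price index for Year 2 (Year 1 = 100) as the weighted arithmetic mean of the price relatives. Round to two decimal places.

91.90

apples: 24.3 × (2.71/2.98) = 24.3 × 0.909396 = 22.0983
potatoes: 23.2 × (0.79/1.11) = 23.2 × 0.711712 = 16.5117
electricity: 32.1 × (0.12/0.15) = 32.1 × 0.800000 = 25.6800
cooking oil: 20.4 × (7.01/5.18) = 20.4 × 1.353282 = 27.6069
Index = Σ wᵢ·(p₁ᵢ/p₀ᵢ) = 22.0983 + 16.5117 + 25.6800 + 27.6069 = 91.8970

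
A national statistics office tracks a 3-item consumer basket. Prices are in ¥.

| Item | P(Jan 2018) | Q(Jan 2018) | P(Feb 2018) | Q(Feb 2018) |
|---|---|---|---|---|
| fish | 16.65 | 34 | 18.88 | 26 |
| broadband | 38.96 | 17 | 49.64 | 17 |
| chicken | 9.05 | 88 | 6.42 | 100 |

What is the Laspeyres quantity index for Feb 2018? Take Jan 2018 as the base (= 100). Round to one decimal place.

98.8

Laspeyres quantity index uses base-period prices as weights.
ΣP(Jan 2018)·Q(Feb 2018) = 16.65×26 + 38.96×17 + 9.05×100 = 432.9 + 662.32 + 905 = 2000.22
ΣP(Jan 2018)·Q(Jan 2018) = 16.65×34 + 38.96×17 + 9.05×88 = 566.1 + 662.32 + 796.4 = 2024.82
Index = 2000.22 / 2024.82 × 100 = 98.7851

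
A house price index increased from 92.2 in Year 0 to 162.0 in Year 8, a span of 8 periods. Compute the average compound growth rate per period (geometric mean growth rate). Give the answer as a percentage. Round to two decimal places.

7.30%

Growth factor = (162.0/92.2)^(1/8) = (1.757050)^(1/8) = 1.072996
Growth rate = 1.072996 − 1 = 0.072996 = 7.2996%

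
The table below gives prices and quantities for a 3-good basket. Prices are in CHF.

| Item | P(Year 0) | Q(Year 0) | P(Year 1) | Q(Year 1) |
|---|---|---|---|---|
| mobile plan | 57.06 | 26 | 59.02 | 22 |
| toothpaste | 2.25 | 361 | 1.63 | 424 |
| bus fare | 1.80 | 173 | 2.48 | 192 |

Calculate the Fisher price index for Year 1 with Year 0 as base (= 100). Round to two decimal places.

Laspeyres component (base-period weights):
ΣP(Year 1)Q(Year 0) = 59.02×26 + 1.63×361 + 2.48×173 = 1534.52 + 588.43 + 429.04 = 2551.99
ΣP(Year 0)Q(Year 0) = 57.06×26 + 2.25×361 + 1.80×173 = 1483.56 + 812.25 + 311.4 = 2607.21
L = 2551.99 / 2607.21 × 100 = 97.8820
Paasche component (current-period weights):
ΣP(Year 1)Q(Year 1) = 59.02×22 + 1.63×424 + 2.48×192 = 1298.44 + 691.12 + 476.16 = 2465.72
ΣP(Year 0)Q(Year 1) = 57.06×22 + 2.25×424 + 1.80×192 = 1255.32 + 954 + 345.6 = 2554.92
P = 2465.72 / 2554.92 × 100 = 96.5087
Fisher = √(L × P) = √(97.8820 × 96.5087) = 97.1929

97.19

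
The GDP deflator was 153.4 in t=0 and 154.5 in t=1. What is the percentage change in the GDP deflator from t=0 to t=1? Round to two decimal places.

Change = (154.5 − 153.4) / 153.4 × 100
       = 1.1 / 153.4 × 100 = 0.7171%

0.72%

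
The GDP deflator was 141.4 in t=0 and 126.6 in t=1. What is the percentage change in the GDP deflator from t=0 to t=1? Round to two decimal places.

-10.47%

Change = (126.6 − 141.4) / 141.4 × 100
       = -14.8 / 141.4 × 100 = -10.4668%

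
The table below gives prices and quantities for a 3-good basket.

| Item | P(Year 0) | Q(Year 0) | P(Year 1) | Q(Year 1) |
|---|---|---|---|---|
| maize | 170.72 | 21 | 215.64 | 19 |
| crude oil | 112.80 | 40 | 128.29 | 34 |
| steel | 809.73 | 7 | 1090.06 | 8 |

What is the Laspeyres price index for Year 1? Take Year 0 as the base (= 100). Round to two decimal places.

125.61

Laspeyres price index uses base-period quantities as weights.
ΣP(Year 1)·Q(Year 0) = 215.64×21 + 128.29×40 + 1090.06×7 = 4528.44 + 5131.6 + 7630.42 = 17290.46
ΣP(Year 0)·Q(Year 0) = 170.72×21 + 112.80×40 + 809.73×7 = 3585.12 + 4512 + 5668.11 = 13765.23
Index = 17290.46 / 13765.23 × 100 = 125.6097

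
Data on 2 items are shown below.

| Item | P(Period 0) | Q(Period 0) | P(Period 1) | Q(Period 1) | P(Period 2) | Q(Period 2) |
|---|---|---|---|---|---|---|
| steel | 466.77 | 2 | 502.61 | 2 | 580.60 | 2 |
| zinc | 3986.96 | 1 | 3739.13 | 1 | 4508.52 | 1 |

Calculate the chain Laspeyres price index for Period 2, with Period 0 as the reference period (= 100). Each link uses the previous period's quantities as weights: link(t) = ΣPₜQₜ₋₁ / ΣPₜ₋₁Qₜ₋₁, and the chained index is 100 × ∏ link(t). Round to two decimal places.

Link Period 0→Period 1:
ΣP(Period 1)Q(Period 0) = 502.61×2 + 3739.13×1 = 1005.22 + 3739.13 = 4744.35
ΣP(Period 0)Q(Period 0) = 466.77×2 + 3986.96×1 = 933.54 + 3986.96 = 4920.5
link = 4744.35/4920.5 = 0.964201
Link Period 1→Period 2:
ΣP(Period 2)Q(Period 1) = 580.60×2 + 4508.52×1 = 1161.2 + 4508.52 = 5669.72
ΣP(Period 1)Q(Period 1) = 502.61×2 + 3739.13×1 = 1005.22 + 3739.13 = 4744.35
link = 5669.72/4744.35 = 1.195047
Chained index = 100 × 0.964201 × 1.195047 = 115.2265

115.23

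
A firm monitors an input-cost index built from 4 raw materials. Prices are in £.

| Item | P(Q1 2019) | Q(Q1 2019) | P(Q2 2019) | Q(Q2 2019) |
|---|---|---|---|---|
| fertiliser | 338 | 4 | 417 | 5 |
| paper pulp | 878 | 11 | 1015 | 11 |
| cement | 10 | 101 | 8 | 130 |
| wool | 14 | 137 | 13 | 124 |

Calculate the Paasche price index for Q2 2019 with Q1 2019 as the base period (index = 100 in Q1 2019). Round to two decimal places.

Paasche price index uses current-period quantities as weights.
ΣP(Q2 2019)·Q(Q2 2019) = 417×5 + 1015×11 + 8×130 + 13×124 = 2085 + 11165 + 1040 + 1612 = 15902
ΣP(Q1 2019)·Q(Q2 2019) = 338×5 + 878×11 + 10×130 + 14×124 = 1690 + 9658 + 1300 + 1736 = 14384
Index = 15902 / 14384 × 100 = 110.5534

110.55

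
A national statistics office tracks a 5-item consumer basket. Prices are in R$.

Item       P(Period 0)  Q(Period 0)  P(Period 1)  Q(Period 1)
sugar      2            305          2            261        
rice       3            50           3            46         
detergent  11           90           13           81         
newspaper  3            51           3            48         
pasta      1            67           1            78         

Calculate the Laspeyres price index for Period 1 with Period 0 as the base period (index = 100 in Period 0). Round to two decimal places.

Laspeyres price index uses base-period quantities as weights.
ΣP(Period 1)·Q(Period 0) = 2×305 + 3×50 + 13×90 + 3×51 + 1×67 = 610 + 150 + 1170 + 153 + 67 = 2150
ΣP(Period 0)·Q(Period 0) = 2×305 + 3×50 + 11×90 + 3×51 + 1×67 = 610 + 150 + 990 + 153 + 67 = 1970
Index = 2150 / 1970 × 100 = 109.1371

109.14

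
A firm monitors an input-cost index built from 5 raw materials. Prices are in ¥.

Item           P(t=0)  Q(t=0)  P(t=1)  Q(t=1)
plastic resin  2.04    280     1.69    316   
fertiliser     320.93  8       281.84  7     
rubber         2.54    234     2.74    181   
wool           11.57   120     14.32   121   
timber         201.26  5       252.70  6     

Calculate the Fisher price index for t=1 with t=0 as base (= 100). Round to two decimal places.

Laspeyres component (base-period weights):
ΣP(t=1)Q(t=0) = 1.69×280 + 281.84×8 + 2.74×234 + 14.32×120 + 252.70×5 = 473.2 + 2254.72 + 641.16 + 1718.4 + 1263.5 = 6350.98
ΣP(t=0)Q(t=0) = 2.04×280 + 320.93×8 + 2.54×234 + 11.57×120 + 201.26×5 = 571.2 + 2567.44 + 594.36 + 1388.4 + 1006.3 = 6127.7
L = 6350.98 / 6127.7 × 100 = 103.6438
Paasche component (current-period weights):
ΣP(t=1)Q(t=1) = 1.69×316 + 281.84×7 + 2.74×181 + 14.32×121 + 252.70×6 = 534.04 + 1972.88 + 495.94 + 1732.72 + 1516.2 = 6251.78
ΣP(t=0)Q(t=1) = 2.04×316 + 320.93×7 + 2.54×181 + 11.57×121 + 201.26×6 = 644.64 + 2246.51 + 459.74 + 1399.97 + 1207.56 = 5958.42
P = 6251.78 / 5958.42 × 100 = 104.9235
Fisher = √(L × P) = √(103.6438 × 104.9235) = 104.2817

104.28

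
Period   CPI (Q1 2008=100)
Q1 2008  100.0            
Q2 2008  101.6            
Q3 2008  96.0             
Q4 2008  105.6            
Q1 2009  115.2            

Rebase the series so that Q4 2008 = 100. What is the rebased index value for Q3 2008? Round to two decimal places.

90.91

Rebased(Q3 2008) = 96.0 / 105.6 × 100 = 90.9091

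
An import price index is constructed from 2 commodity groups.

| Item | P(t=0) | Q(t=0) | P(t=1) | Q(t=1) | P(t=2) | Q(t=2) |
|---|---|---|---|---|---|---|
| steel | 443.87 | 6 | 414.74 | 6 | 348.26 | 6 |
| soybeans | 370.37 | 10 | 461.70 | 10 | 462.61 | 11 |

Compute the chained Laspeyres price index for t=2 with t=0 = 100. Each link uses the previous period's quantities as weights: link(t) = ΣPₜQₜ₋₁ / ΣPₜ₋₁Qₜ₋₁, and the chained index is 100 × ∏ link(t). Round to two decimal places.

105.48

Link t=0→t=1:
ΣP(t=1)Q(t=0) = 414.74×6 + 461.70×10 = 2488.44 + 4617 = 7105.44
ΣP(t=0)Q(t=0) = 443.87×6 + 370.37×10 = 2663.22 + 3703.7 = 6366.92
link = 7105.44/6366.92 = 1.115993
Link t=1→t=2:
ΣP(t=2)Q(t=1) = 348.26×6 + 462.61×10 = 2089.56 + 4626.1 = 6715.66
ΣP(t=1)Q(t=1) = 414.74×6 + 461.70×10 = 2488.44 + 4617 = 7105.44
link = 6715.66/7105.44 = 0.945143
Chained index = 100 × 1.115993 × 0.945143 = 105.4774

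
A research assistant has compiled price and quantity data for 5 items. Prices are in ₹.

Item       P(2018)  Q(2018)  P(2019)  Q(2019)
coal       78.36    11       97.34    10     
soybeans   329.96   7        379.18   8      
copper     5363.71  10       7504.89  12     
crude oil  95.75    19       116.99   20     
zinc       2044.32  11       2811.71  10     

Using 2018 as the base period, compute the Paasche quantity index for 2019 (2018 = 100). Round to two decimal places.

Paasche quantity index uses current-period prices as weights.
ΣP(2019)·Q(2019) = 97.34×10 + 379.18×8 + 7504.89×12 + 116.99×20 + 2811.71×10 = 973.4 + 3033.44 + 90058.68 + 2339.8 + 28117.1 = 124522.42
ΣP(2019)·Q(2018) = 97.34×11 + 379.18×7 + 7504.89×10 + 116.99×19 + 2811.71×11 = 1070.74 + 2654.26 + 75048.9 + 2222.81 + 30928.81 = 111925.52
Index = 124522.42 / 111925.52 × 100 = 111.2547

111.25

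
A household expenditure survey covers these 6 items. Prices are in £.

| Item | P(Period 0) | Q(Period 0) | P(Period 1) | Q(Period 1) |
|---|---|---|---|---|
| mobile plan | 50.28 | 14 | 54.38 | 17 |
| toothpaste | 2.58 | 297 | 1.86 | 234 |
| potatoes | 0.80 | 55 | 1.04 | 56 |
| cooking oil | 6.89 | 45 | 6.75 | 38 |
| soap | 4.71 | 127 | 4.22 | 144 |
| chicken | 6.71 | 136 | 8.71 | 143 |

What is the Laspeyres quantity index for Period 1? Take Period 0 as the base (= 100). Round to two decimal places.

102.04

Laspeyres quantity index uses base-period prices as weights.
ΣP(Period 0)·Q(Period 1) = 50.28×17 + 2.58×234 + 0.80×56 + 6.89×38 + 4.71×144 + 6.71×143 = 854.76 + 603.72 + 44.8 + 261.82 + 678.24 + 959.53 = 3402.87
ΣP(Period 0)·Q(Period 0) = 50.28×14 + 2.58×297 + 0.80×55 + 6.89×45 + 4.71×127 + 6.71×136 = 703.92 + 766.26 + 44 + 310.05 + 598.17 + 912.56 = 3334.96
Index = 3402.87 / 3334.96 × 100 = 102.0363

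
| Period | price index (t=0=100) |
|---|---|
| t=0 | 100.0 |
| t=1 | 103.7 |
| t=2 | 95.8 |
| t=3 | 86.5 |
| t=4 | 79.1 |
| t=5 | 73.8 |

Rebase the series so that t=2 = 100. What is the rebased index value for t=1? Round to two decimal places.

Rebased(t=1) = 103.7 / 95.8 × 100 = 108.2463

108.25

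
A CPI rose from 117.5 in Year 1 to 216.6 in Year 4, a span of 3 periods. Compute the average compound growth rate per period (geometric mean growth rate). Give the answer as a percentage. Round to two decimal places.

22.61%

Growth factor = (216.6/117.5)^(1/3) = (1.843404)^(1/3) = 1.226140
Growth rate = 1.226140 − 1 = 0.226140 = 22.6140%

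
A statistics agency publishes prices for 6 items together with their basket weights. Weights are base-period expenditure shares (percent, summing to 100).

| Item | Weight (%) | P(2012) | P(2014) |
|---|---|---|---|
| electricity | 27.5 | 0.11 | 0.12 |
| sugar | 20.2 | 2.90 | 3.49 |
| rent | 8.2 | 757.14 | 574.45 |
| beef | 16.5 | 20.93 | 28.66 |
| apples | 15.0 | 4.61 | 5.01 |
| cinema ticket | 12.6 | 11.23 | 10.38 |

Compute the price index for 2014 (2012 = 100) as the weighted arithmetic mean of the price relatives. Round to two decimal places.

111.07

electricity: 27.5 × (0.12/0.11) = 27.5 × 1.090909 = 30.0000
sugar: 20.2 × (3.49/2.90) = 20.2 × 1.203448 = 24.3097
rent: 8.2 × (574.45/757.14) = 8.2 × 0.758710 = 6.2214
beef: 16.5 × (28.66/20.93) = 16.5 × 1.369326 = 22.5939
apples: 15.0 × (5.01/4.61) = 15.0 × 1.086768 = 16.3015
cinema ticket: 12.6 × (10.38/11.23) = 12.6 × 0.924310 = 11.6463
Index = Σ wᵢ·(p₁ᵢ/p₀ᵢ) = 30.0000 + 24.3097 + 6.2214 + 22.5939 + 16.3015 + 11.6463 = 111.0728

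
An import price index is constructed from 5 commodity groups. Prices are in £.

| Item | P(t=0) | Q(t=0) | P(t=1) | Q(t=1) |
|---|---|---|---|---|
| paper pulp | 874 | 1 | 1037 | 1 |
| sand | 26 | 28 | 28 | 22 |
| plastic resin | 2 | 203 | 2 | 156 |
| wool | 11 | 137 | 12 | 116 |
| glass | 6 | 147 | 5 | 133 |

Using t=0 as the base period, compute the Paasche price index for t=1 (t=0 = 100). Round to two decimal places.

104.96

Paasche price index uses current-period quantities as weights.
ΣP(t=1)·Q(t=1) = 1037×1 + 28×22 + 2×156 + 12×116 + 5×133 = 1037 + 616 + 312 + 1392 + 665 = 4022
ΣP(t=0)·Q(t=1) = 874×1 + 26×22 + 2×156 + 11×116 + 6×133 = 874 + 572 + 312 + 1276 + 798 = 3832
Index = 4022 / 3832 × 100 = 104.9582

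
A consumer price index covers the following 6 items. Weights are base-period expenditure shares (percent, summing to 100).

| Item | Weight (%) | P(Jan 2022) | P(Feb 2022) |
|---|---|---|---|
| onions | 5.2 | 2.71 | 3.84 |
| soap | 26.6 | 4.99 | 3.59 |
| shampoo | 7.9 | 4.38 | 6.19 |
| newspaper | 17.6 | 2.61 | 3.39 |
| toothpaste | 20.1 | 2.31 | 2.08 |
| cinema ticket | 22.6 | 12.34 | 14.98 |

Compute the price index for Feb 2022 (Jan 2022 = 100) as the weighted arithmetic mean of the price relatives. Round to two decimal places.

onions: 5.2 × (3.84/2.71) = 5.2 × 1.416974 = 7.3683
soap: 26.6 × (3.59/4.99) = 26.6 × 0.719439 = 19.1371
shampoo: 7.9 × (6.19/4.38) = 7.9 × 1.413242 = 11.1646
newspaper: 17.6 × (3.39/2.61) = 17.6 × 1.298851 = 22.8598
toothpaste: 20.1 × (2.08/2.31) = 20.1 × 0.900433 = 18.0987
cinema ticket: 22.6 × (14.98/12.34) = 22.6 × 1.213938 = 27.4350
Index = Σ wᵢ·(p₁ᵢ/p₀ᵢ) = 7.3683 + 19.1371 + 11.1646 + 22.8598 + 18.0987 + 27.4350 = 106.0634

106.06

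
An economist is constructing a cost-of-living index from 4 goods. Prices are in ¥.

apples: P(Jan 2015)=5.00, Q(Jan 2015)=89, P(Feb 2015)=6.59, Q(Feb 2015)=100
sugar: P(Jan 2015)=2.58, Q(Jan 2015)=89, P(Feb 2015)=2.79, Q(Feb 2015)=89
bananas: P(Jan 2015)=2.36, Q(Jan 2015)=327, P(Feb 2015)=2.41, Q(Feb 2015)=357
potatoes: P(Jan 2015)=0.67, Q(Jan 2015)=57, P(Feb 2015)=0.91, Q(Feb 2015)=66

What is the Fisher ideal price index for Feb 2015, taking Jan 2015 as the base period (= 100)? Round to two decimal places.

Laspeyres component (base-period weights):
ΣP(Feb 2015)Q(Jan 2015) = 6.59×89 + 2.79×89 + 2.41×327 + 0.91×57 = 586.51 + 248.31 + 788.07 + 51.87 = 1674.76
ΣP(Jan 2015)Q(Jan 2015) = 5.00×89 + 2.58×89 + 2.36×327 + 0.67×57 = 445 + 229.62 + 771.72 + 38.19 = 1484.53
L = 1674.76 / 1484.53 × 100 = 112.8142
Paasche component (current-period weights):
ΣP(Feb 2015)Q(Feb 2015) = 6.59×100 + 2.79×89 + 2.41×357 + 0.91×66 = 659 + 248.31 + 860.37 + 60.06 = 1827.74
ΣP(Jan 2015)Q(Feb 2015) = 5.00×100 + 2.58×89 + 2.36×357 + 0.67×66 = 500 + 229.62 + 842.52 + 44.22 = 1616.36
P = 1827.74 / 1616.36 × 100 = 113.0775
Fisher = √(L × P) = √(112.8142 × 113.0775) = 112.9458

112.95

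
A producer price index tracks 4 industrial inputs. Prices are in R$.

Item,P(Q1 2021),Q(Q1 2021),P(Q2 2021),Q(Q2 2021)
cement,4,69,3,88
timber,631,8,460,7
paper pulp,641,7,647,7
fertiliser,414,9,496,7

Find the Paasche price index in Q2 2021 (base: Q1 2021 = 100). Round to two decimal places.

94.50

Paasche price index uses current-period quantities as weights.
ΣP(Q2 2021)·Q(Q2 2021) = 3×88 + 460×7 + 647×7 + 496×7 = 264 + 3220 + 4529 + 3472 = 11485
ΣP(Q1 2021)·Q(Q2 2021) = 4×88 + 631×7 + 641×7 + 414×7 = 352 + 4417 + 4487 + 2898 = 12154
Index = 11485 / 12154 × 100 = 94.4956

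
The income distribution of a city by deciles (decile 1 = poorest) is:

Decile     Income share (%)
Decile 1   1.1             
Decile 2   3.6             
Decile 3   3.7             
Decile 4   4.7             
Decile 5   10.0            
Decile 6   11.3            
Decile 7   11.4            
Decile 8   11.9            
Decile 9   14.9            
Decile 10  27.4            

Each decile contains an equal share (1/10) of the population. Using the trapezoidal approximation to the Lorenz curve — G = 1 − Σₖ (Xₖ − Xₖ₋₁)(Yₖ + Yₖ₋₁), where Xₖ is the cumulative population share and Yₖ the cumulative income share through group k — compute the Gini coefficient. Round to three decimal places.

0.378

Cumulative income shares Yₖ: 0.0110, 0.0470, 0.0840, 0.1310, 0.2310, 0.3440, 0.4580, 0.5770, 0.7260, 1.0000
Σ (Xₖ−Xₖ₋₁)(Yₖ+Yₖ₋₁) = (1/10)(0.0110+0.0000) + (1/10)(0.0470+0.0110) + (1/10)(0.0840+0.0470) + (1/10)(0.1310+0.0840) + (1/10)(0.2310+0.1310) + (1/10)(0.3440+0.2310) + (1/10)(0.4580+0.3440) + (1/10)(0.5770+0.4580) + (1/10)(0.7260+0.5770) + (1/10)(1.0000+0.7260)
  = 0.0011 + 0.0058 + 0.0131 + 0.0215 + 0.0362 + 0.0575 + 0.0802 + 0.1035 + 0.1303 + 0.1726 = 0.6218
G = 1 − 0.6218 = 0.3782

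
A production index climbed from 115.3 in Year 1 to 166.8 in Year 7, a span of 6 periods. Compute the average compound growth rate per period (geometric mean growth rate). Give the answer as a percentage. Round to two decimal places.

Growth factor = (166.8/115.3)^(1/6) = (1.446661)^(1/6) = 1.063476
Growth rate = 1.063476 − 1 = 0.063476 = 6.3476%

6.35%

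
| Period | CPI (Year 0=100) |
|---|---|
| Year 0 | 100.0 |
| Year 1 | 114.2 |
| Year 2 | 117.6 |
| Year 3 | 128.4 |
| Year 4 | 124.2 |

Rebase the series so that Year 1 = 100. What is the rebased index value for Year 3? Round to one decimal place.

112.4

Rebased(Year 3) = 128.4 / 114.2 × 100 = 112.4343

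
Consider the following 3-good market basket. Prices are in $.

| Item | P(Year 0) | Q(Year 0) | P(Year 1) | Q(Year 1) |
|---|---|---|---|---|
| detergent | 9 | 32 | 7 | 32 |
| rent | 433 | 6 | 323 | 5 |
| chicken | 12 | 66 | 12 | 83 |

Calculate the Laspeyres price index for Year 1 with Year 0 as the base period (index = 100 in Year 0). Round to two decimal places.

Laspeyres price index uses base-period quantities as weights.
ΣP(Year 1)·Q(Year 0) = 7×32 + 323×6 + 12×66 = 224 + 1938 + 792 = 2954
ΣP(Year 0)·Q(Year 0) = 9×32 + 433×6 + 12×66 = 288 + 2598 + 792 = 3678
Index = 2954 / 3678 × 100 = 80.3154

80.32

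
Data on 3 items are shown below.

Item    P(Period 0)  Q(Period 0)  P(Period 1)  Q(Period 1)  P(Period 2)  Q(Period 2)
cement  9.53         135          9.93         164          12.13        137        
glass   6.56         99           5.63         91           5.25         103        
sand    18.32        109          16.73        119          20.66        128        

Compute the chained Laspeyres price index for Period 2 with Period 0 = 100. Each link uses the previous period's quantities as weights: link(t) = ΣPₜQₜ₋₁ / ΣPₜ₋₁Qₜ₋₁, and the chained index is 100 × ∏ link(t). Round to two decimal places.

Link Period 0→Period 1:
ΣP(Period 1)Q(Period 0) = 9.93×135 + 5.63×99 + 16.73×109 = 1340.55 + 557.37 + 1823.57 = 3721.49
ΣP(Period 0)Q(Period 0) = 9.53×135 + 6.56×99 + 18.32×109 = 1286.55 + 649.44 + 1996.88 = 3932.87
link = 3721.49/3932.87 = 0.946253
Link Period 1→Period 2:
ΣP(Period 2)Q(Period 1) = 12.13×164 + 5.25×91 + 20.66×119 = 1989.32 + 477.75 + 2458.54 = 4925.61
ΣP(Period 1)Q(Period 1) = 9.93×164 + 5.63×91 + 16.73×119 = 1628.52 + 512.33 + 1990.87 = 4131.72
link = 4925.61/4131.72 = 1.192145
Chained index = 100 × 0.946253 × 1.192145 = 112.8071

112.81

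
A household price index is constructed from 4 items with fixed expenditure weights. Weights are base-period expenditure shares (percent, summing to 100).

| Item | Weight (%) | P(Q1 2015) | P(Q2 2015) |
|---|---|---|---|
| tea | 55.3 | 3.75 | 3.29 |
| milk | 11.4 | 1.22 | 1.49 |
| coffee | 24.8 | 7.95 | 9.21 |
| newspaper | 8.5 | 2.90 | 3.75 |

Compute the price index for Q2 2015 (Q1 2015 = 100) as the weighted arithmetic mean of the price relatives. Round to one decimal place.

102.2

tea: 55.3 × (3.29/3.75) = 55.3 × 0.877333 = 48.5165
milk: 11.4 × (1.49/1.22) = 11.4 × 1.221311 = 13.9230
coffee: 24.8 × (9.21/7.95) = 24.8 × 1.158491 = 28.7306
newspaper: 8.5 × (3.75/2.90) = 8.5 × 1.293103 = 10.9914
Index = Σ wᵢ·(p₁ᵢ/p₀ᵢ) = 48.5165 + 13.9230 + 28.7306 + 10.9914 = 102.1614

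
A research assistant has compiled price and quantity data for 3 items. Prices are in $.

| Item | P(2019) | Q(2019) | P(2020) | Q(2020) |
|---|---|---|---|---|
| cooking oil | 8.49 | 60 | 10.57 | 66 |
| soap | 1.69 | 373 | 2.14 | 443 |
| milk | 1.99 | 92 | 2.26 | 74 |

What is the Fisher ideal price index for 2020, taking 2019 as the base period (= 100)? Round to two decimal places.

124.24

Laspeyres component (base-period weights):
ΣP(2020)Q(2019) = 10.57×60 + 2.14×373 + 2.26×92 = 634.2 + 798.22 + 207.92 = 1640.34
ΣP(2019)Q(2019) = 8.49×60 + 1.69×373 + 1.99×92 = 509.4 + 630.37 + 183.08 = 1322.85
L = 1640.34 / 1322.85 × 100 = 124.0005
Paasche component (current-period weights):
ΣP(2020)Q(2020) = 10.57×66 + 2.14×443 + 2.26×74 = 697.62 + 948.02 + 167.24 = 1812.88
ΣP(2019)Q(2020) = 8.49×66 + 1.69×443 + 1.99×74 = 560.34 + 748.67 + 147.26 = 1456.27
P = 1812.88 / 1456.27 × 100 = 124.4879
Fisher = √(L × P) = √(124.0005 × 124.4879) = 124.2439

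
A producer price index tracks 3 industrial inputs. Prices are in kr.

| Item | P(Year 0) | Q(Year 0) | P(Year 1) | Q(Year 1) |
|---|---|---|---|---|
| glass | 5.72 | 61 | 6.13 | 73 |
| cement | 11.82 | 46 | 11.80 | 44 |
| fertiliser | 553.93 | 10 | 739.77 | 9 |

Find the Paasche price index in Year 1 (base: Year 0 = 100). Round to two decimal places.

128.73

Paasche price index uses current-period quantities as weights.
ΣP(Year 1)·Q(Year 1) = 6.13×73 + 11.80×44 + 739.77×9 = 447.49 + 519.2 + 6657.93 = 7624.62
ΣP(Year 0)·Q(Year 1) = 5.72×73 + 11.82×44 + 553.93×9 = 417.56 + 520.08 + 4985.37 = 5923.01
Index = 7624.62 / 5923.01 × 100 = 128.7288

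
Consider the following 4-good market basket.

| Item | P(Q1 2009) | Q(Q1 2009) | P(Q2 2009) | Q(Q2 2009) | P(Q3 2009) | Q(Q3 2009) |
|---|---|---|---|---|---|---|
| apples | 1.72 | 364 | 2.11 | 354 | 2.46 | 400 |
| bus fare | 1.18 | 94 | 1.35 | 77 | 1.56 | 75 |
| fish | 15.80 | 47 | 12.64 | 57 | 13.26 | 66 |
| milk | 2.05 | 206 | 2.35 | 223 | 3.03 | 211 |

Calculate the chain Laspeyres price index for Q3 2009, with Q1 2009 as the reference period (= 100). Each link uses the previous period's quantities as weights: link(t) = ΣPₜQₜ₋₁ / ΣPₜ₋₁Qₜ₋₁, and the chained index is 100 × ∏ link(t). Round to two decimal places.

119.94

Link Q1 2009→Q2 2009:
ΣP(Q2 2009)Q(Q1 2009) = 2.11×364 + 1.35×94 + 12.64×47 + 2.35×206 = 768.04 + 126.9 + 594.08 + 484.1 = 1973.12
ΣP(Q1 2009)Q(Q1 2009) = 1.72×364 + 1.18×94 + 15.80×47 + 2.05×206 = 626.08 + 110.92 + 742.6 + 422.3 = 1901.9
link = 1973.12/1901.9 = 1.037447
Link Q2 2009→Q3 2009:
ΣP(Q3 2009)Q(Q2 2009) = 2.46×354 + 1.56×77 + 13.26×57 + 3.03×223 = 870.84 + 120.12 + 755.82 + 675.69 = 2422.47
ΣP(Q2 2009)Q(Q2 2009) = 2.11×354 + 1.35×77 + 12.64×57 + 2.35×223 = 746.94 + 103.95 + 720.48 + 524.05 = 2095.42
link = 2422.47/2095.42 = 1.156078
Chained index = 100 × 1.037447 × 1.156078 = 119.9370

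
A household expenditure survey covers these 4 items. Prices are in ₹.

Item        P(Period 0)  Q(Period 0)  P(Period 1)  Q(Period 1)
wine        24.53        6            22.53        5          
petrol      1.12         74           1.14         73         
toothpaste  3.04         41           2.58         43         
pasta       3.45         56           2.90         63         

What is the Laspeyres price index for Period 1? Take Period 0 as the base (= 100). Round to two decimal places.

Laspeyres price index uses base-period quantities as weights.
ΣP(Period 1)·Q(Period 0) = 22.53×6 + 1.14×74 + 2.58×41 + 2.90×56 = 135.18 + 84.36 + 105.78 + 162.4 = 487.72
ΣP(Period 0)·Q(Period 0) = 24.53×6 + 1.12×74 + 3.04×41 + 3.45×56 = 147.18 + 82.88 + 124.64 + 193.2 = 547.9
Index = 487.72 / 547.9 × 100 = 89.0162

89.02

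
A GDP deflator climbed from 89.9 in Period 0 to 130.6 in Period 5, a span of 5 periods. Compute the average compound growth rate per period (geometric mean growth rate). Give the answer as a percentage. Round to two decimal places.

7.75%

Growth factor = (130.6/89.9)^(1/5) = (1.452725)^(1/5) = 1.077548
Growth rate = 1.077548 − 1 = 0.077548 = 7.7548%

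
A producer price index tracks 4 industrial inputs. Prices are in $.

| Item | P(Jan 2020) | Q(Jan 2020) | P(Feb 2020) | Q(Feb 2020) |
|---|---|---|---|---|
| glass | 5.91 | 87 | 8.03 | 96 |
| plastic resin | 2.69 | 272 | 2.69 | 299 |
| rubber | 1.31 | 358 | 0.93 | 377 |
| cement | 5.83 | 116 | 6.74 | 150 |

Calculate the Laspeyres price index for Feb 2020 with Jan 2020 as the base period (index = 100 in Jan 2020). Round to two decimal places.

Laspeyres price index uses base-period quantities as weights.
ΣP(Feb 2020)·Q(Jan 2020) = 8.03×87 + 2.69×272 + 0.93×358 + 6.74×116 = 698.61 + 731.68 + 332.94 + 781.84 = 2545.07
ΣP(Jan 2020)·Q(Jan 2020) = 5.91×87 + 2.69×272 + 1.31×358 + 5.83×116 = 514.17 + 731.68 + 468.98 + 676.28 = 2391.11
Index = 2545.07 / 2391.11 × 100 = 106.4389

106.44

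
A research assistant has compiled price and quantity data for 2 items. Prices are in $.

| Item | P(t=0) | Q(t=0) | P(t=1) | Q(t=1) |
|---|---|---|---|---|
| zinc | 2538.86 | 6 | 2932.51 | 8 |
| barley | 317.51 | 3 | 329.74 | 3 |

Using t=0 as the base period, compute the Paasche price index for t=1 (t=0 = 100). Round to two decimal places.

114.98

Paasche price index uses current-period quantities as weights.
ΣP(t=1)·Q(t=1) = 2932.51×8 + 329.74×3 = 23460.08 + 989.22 = 24449.3
ΣP(t=0)·Q(t=1) = 2538.86×8 + 317.51×3 = 20310.88 + 952.53 = 21263.41
Index = 24449.3 / 21263.41 × 100 = 114.9830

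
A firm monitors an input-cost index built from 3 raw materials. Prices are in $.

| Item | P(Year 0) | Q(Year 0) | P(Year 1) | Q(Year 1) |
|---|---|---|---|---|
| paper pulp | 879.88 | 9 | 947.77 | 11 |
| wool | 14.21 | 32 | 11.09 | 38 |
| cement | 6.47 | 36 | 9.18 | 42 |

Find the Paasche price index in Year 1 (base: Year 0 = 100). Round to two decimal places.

107.07

Paasche price index uses current-period quantities as weights.
ΣP(Year 1)·Q(Year 1) = 947.77×11 + 11.09×38 + 9.18×42 = 10425.47 + 421.42 + 385.56 = 11232.45
ΣP(Year 0)·Q(Year 1) = 879.88×11 + 14.21×38 + 6.47×42 = 9678.68 + 539.98 + 271.74 = 10490.4
Index = 11232.45 / 10490.4 × 100 = 107.0736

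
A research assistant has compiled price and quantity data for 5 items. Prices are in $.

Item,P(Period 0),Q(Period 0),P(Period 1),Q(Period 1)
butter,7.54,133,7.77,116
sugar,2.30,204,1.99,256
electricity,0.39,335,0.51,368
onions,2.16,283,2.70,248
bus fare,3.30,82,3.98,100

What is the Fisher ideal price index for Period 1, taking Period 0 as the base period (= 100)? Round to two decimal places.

108.26

Laspeyres component (base-period weights):
ΣP(Period 1)Q(Period 0) = 7.77×133 + 1.99×204 + 0.51×335 + 2.70×283 + 3.98×82 = 1033.41 + 405.96 + 170.85 + 764.1 + 326.36 = 2700.68
ΣP(Period 0)Q(Period 0) = 7.54×133 + 2.30×204 + 0.39×335 + 2.16×283 + 3.30×82 = 1002.82 + 469.2 + 130.65 + 611.28 + 270.6 = 2484.55
L = 2700.68 / 2484.55 × 100 = 108.6990
Paasche component (current-period weights):
ΣP(Period 1)Q(Period 1) = 7.77×116 + 1.99×256 + 0.51×368 + 2.70×248 + 3.98×100 = 901.32 + 509.44 + 187.68 + 669.6 + 398 = 2666.04
ΣP(Period 0)Q(Period 1) = 7.54×116 + 2.30×256 + 0.39×368 + 2.16×248 + 3.30×100 = 874.64 + 588.8 + 143.52 + 535.68 + 330 = 2472.64
P = 2666.04 / 2472.64 × 100 = 107.8216
Fisher = √(L × P) = √(108.6990 × 107.8216) = 108.2594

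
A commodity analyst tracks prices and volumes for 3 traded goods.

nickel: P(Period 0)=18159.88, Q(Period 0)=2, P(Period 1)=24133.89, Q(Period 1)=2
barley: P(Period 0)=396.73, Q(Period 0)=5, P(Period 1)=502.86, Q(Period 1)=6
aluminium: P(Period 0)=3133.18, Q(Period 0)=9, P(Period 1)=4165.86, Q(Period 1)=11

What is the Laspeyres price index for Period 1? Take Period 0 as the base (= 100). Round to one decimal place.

132.7

Laspeyres price index uses base-period quantities as weights.
ΣP(Period 1)·Q(Period 0) = 24133.89×2 + 502.86×5 + 4165.86×9 = 48267.78 + 2514.3 + 37492.74 = 88274.82
ΣP(Period 0)·Q(Period 0) = 18159.88×2 + 396.73×5 + 3133.18×9 = 36319.76 + 1983.65 + 28198.62 = 66502.03
Index = 88274.82 / 66502.03 × 100 = 132.7400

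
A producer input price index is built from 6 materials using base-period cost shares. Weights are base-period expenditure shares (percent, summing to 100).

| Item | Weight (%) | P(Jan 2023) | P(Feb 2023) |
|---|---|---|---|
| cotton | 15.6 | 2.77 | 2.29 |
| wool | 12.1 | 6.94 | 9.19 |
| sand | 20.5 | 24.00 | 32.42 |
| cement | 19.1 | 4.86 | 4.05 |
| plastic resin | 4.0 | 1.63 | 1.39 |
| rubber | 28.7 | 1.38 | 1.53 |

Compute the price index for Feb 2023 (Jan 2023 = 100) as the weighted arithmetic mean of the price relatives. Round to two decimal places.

107.76

cotton: 15.6 × (2.29/2.77) = 15.6 × 0.826715 = 12.8968
wool: 12.1 × (9.19/6.94) = 12.1 × 1.324207 = 16.0229
sand: 20.5 × (32.42/24.00) = 20.5 × 1.350833 = 27.6921
cement: 19.1 × (4.05/4.86) = 19.1 × 0.833333 = 15.9167
plastic resin: 4.0 × (1.39/1.63) = 4.0 × 0.852761 = 3.4110
rubber: 28.7 × (1.53/1.38) = 28.7 × 1.108696 = 31.8196
Index = Σ wᵢ·(p₁ᵢ/p₀ᵢ) = 12.8968 + 16.0229 + 27.6921 + 15.9167 + 3.4110 + 31.8196 = 107.7590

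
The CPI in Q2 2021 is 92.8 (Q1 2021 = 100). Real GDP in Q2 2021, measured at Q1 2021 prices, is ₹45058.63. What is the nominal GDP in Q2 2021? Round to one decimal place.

Nominal = Real × (Index/100) = 45058.63 × (92.8/100)
        = 45058.63 × 0.928 = 41814.4086

41814.4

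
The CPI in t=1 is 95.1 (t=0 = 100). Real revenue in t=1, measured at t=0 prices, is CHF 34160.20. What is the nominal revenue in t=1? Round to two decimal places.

Nominal = Real × (Index/100) = 34160.20 × (95.1/100)
        = 34160.20 × 0.951 = 32486.3502

32486.35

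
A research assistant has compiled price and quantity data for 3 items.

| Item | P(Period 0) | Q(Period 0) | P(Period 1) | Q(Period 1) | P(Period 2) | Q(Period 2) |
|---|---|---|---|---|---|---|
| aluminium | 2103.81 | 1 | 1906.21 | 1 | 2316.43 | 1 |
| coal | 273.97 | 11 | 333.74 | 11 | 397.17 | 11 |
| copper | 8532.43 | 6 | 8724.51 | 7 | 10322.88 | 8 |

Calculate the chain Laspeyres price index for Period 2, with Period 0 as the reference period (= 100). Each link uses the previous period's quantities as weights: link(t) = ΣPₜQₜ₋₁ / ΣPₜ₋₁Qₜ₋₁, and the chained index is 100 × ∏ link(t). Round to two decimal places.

Link Period 0→Period 1:
ΣP(Period 1)Q(Period 0) = 1906.21×1 + 333.74×11 + 8724.51×6 = 1906.21 + 3671.14 + 52347.06 = 57924.41
ΣP(Period 0)Q(Period 0) = 2103.81×1 + 273.97×11 + 8532.43×6 = 2103.81 + 3013.67 + 51194.58 = 56312.06
link = 57924.41/56312.06 = 1.028632
Link Period 1→Period 2:
ΣP(Period 2)Q(Period 1) = 2316.43×1 + 397.17×11 + 10322.88×7 = 2316.43 + 4368.87 + 72260.16 = 78945.46
ΣP(Period 1)Q(Period 1) = 1906.21×1 + 333.74×11 + 8724.51×7 = 1906.21 + 3671.14 + 61071.57 = 66648.92
link = 78945.46/66648.92 = 1.184497
Chained index = 100 × 1.028632 × 1.184497 = 121.8412

121.84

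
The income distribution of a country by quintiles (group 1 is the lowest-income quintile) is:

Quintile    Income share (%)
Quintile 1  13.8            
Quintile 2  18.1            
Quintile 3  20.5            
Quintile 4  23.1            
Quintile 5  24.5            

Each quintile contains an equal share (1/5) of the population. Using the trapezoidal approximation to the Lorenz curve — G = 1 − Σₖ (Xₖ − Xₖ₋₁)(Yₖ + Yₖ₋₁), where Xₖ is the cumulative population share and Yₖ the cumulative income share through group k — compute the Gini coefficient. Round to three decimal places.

Cumulative income shares Yₖ: 0.1380, 0.3190, 0.5240, 0.7550, 1.0000
Σ (Xₖ−Xₖ₋₁)(Yₖ+Yₖ₋₁) = (1/5)(0.1380+0.0000) + (1/5)(0.3190+0.1380) + (1/5)(0.5240+0.3190) + (1/5)(0.7550+0.5240) + (1/5)(1.0000+0.7550)
  = 0.0276 + 0.0914 + 0.1686 + 0.2558 + 0.3510 = 0.8944
G = 1 − 0.8944 = 0.1056

0.106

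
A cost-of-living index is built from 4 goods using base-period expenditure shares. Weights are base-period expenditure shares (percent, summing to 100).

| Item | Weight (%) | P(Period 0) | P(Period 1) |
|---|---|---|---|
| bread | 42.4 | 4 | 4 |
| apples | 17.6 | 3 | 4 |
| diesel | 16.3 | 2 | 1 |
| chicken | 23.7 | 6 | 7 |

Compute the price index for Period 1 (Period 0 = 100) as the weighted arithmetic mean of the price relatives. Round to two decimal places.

101.67

bread: 42.4 × (4/4) = 42.4 × 1.000000 = 42.4000
apples: 17.6 × (4/3) = 17.6 × 1.333333 = 23.4667
diesel: 16.3 × (1/2) = 16.3 × 0.500000 = 8.1500
chicken: 23.7 × (7/6) = 23.7 × 1.166667 = 27.6500
Index = Σ wᵢ·(p₁ᵢ/p₀ᵢ) = 42.4000 + 23.4667 + 8.1500 + 27.6500 = 101.6667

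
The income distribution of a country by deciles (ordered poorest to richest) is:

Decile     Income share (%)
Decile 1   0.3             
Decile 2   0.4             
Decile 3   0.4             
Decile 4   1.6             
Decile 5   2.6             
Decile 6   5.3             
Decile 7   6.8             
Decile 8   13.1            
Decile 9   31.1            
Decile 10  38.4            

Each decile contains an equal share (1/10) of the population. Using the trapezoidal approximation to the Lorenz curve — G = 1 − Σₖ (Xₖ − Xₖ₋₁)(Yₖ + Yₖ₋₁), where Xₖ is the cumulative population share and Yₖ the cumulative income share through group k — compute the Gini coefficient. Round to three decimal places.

Cumulative income shares Yₖ: 0.0030, 0.0070, 0.0110, 0.0270, 0.0530, 0.1060, 0.1740, 0.3050, 0.6160, 1.0000
Σ (Xₖ−Xₖ₋₁)(Yₖ+Yₖ₋₁) = (1/10)(0.0030+0.0000) + (1/10)(0.0070+0.0030) + (1/10)(0.0110+0.0070) + (1/10)(0.0270+0.0110) + (1/10)(0.0530+0.0270) + (1/10)(0.1060+0.0530) + (1/10)(0.1740+0.1060) + (1/10)(0.3050+0.1740) + (1/10)(0.6160+0.3050) + (1/10)(1.0000+0.6160)
  = 0.0003 + 0.0010 + 0.0018 + 0.0038 + 0.0080 + 0.0159 + 0.0280 + 0.0479 + 0.0921 + 0.1616 = 0.3604
G = 1 − 0.3604 = 0.6396

0.640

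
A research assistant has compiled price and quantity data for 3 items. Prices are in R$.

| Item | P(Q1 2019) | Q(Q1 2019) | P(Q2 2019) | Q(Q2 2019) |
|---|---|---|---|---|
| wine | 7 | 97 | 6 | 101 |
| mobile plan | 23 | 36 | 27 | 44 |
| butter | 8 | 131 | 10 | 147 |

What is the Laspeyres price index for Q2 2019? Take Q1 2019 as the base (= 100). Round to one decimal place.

112.1

Laspeyres price index uses base-period quantities as weights.
ΣP(Q2 2019)·Q(Q1 2019) = 6×97 + 27×36 + 10×131 = 582 + 972 + 1310 = 2864
ΣP(Q1 2019)·Q(Q1 2019) = 7×97 + 23×36 + 8×131 = 679 + 828 + 1048 = 2555
Index = 2864 / 2555 × 100 = 112.0939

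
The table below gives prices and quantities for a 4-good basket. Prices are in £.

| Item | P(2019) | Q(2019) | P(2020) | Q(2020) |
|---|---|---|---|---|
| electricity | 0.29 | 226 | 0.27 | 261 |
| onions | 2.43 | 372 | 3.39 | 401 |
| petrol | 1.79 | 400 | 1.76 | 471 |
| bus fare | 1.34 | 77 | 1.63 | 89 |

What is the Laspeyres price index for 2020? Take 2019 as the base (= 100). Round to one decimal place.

Laspeyres price index uses base-period quantities as weights.
ΣP(2020)·Q(2019) = 0.27×226 + 3.39×372 + 1.76×400 + 1.63×77 = 61.02 + 1261.08 + 704 + 125.51 = 2151.61
ΣP(2019)·Q(2019) = 0.29×226 + 2.43×372 + 1.79×400 + 1.34×77 = 65.54 + 903.96 + 716 + 103.18 = 1788.68
Index = 2151.61 / 1788.68 × 100 = 120.2904

120.3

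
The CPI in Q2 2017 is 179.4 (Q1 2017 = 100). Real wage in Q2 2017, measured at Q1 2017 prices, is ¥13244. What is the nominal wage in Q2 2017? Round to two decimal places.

Nominal = Real × (Index/100) = 13244 × (179.4/100)
        = 13244 × 1.794 = 23759.7360

23759.74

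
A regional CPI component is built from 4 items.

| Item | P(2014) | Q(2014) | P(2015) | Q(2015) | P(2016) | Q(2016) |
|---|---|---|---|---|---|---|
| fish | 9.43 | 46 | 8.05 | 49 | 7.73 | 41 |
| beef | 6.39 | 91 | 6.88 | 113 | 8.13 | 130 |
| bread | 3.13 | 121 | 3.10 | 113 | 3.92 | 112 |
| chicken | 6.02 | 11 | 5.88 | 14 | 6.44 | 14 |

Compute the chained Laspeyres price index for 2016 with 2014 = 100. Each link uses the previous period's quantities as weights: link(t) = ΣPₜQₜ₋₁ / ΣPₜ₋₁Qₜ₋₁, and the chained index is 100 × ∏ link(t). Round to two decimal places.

112.21

Link 2014→2015:
ΣP(2015)Q(2014) = 8.05×46 + 6.88×91 + 3.10×121 + 5.88×11 = 370.3 + 626.08 + 375.1 + 64.68 = 1436.16
ΣP(2014)Q(2014) = 9.43×46 + 6.39×91 + 3.13×121 + 6.02×11 = 433.78 + 581.49 + 378.73 + 66.22 = 1460.22
link = 1436.16/1460.22 = 0.983523
Link 2015→2016:
ΣP(2016)Q(2015) = 7.73×49 + 8.13×113 + 3.92×113 + 6.44×14 = 378.77 + 918.69 + 442.96 + 90.16 = 1830.58
ΣP(2015)Q(2015) = 8.05×49 + 6.88×113 + 3.10×113 + 5.88×14 = 394.45 + 777.44 + 350.3 + 82.32 = 1604.51
link = 1830.58/1604.51 = 1.140897
Chained index = 100 × 0.983523 × 1.140897 = 112.2098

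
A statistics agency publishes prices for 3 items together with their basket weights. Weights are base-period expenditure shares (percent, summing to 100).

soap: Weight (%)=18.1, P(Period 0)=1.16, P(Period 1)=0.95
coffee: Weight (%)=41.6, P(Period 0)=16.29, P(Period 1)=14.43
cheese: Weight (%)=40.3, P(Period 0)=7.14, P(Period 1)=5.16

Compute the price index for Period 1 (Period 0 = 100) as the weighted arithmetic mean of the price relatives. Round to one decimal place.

soap: 18.1 × (0.95/1.16) = 18.1 × 0.818966 = 14.8233
coffee: 41.6 × (14.43/16.29) = 41.6 × 0.885820 = 36.8501
cheese: 40.3 × (5.16/7.14) = 40.3 × 0.722689 = 29.1244
Index = Σ wᵢ·(p₁ᵢ/p₀ᵢ) = 14.8233 + 36.8501 + 29.1244 = 80.7977

80.8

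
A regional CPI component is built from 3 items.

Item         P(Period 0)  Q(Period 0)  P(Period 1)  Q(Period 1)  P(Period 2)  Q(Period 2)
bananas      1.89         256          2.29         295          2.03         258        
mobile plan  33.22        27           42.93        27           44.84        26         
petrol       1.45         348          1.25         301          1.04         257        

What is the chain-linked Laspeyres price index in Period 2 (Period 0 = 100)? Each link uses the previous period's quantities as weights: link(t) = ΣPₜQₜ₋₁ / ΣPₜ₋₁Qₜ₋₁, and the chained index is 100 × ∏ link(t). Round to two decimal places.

Link Period 0→Period 1:
ΣP(Period 1)Q(Period 0) = 2.29×256 + 42.93×27 + 1.25×348 = 586.24 + 1159.11 + 435 = 2180.35
ΣP(Period 0)Q(Period 0) = 1.89×256 + 33.22×27 + 1.45×348 = 483.84 + 896.94 + 504.6 = 1885.38
link = 2180.35/1885.38 = 1.156451
Link Period 1→Period 2:
ΣP(Period 2)Q(Period 1) = 2.03×295 + 44.84×27 + 1.04×301 = 598.85 + 1210.68 + 313.04 = 2122.57
ΣP(Period 1)Q(Period 1) = 2.29×295 + 42.93×27 + 1.25×301 = 675.55 + 1159.11 + 376.25 = 2210.91
link = 2122.57/2210.91 = 0.960044
Chained index = 100 × 1.156451 × 0.960044 = 111.0244

111.02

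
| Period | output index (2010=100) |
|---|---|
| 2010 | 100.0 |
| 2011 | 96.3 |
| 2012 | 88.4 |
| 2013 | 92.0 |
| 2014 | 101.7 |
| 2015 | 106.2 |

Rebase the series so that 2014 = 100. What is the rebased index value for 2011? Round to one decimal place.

Rebased(2011) = 96.3 / 101.7 × 100 = 94.6903

94.7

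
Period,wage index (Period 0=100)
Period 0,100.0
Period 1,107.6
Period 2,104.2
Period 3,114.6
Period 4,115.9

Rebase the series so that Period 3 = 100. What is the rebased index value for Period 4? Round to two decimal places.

Rebased(Period 4) = 115.9 / 114.6 × 100 = 101.1344

101.13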